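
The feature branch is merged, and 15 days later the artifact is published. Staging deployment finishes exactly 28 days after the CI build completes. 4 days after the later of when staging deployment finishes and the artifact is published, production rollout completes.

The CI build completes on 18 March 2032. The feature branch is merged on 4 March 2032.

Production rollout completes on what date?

The CI build completes: Mar 18, 2032.
Staging deployment finishes: Mar 18, 2032 + 28 days = Apr 15, 2032.
The feature branch is merged: Mar 4, 2032.
The artifact is published: Mar 4, 2032 + 15 days = Mar 19, 2032.
Both prerequisites met — staging deployment finishes (Apr 15, 2032), the artifact is published (Mar 19, 2032); the later is Apr 15, 2032.
Production rollout completes: Apr 15, 2032 + 4 days = Apr 19, 2032.

19 April 2032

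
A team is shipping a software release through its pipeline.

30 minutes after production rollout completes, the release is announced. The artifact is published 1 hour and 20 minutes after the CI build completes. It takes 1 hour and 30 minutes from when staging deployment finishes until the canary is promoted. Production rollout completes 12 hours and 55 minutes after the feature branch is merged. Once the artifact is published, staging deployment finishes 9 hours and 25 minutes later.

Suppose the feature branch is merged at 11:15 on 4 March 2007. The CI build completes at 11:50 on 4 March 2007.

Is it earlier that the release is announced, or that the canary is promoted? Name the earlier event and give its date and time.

The feature branch is merged: 11:15 Mar 4, 2007.
Production rollout completes: 11:15 Mar 4, 2007 + 12h55m = 00:10 Mar 5, 2007.
The release is announced: 00:10 Mar 5, 2007 + 30m = 00:40 Mar 5, 2007.
The CI build completes: 11:50 Mar 4, 2007.
The artifact is published: 11:50 Mar 4, 2007 + 1h20m = 13:10 Mar 4, 2007.
Staging deployment finishes: 13:10 Mar 4, 2007 + 9h25m = 22:35 Mar 4, 2007.
The canary is promoted: 22:35 Mar 4, 2007 + 1h30m = 00:05 Mar 5, 2007.
Comparing: the release is announced at 00:40 Mar 5, 2007 vs the canary is promoted at 00:05 Mar 5, 2007. Earlier: the canary is promoted.

The canary is promoted — 00:05 on 5 March 2007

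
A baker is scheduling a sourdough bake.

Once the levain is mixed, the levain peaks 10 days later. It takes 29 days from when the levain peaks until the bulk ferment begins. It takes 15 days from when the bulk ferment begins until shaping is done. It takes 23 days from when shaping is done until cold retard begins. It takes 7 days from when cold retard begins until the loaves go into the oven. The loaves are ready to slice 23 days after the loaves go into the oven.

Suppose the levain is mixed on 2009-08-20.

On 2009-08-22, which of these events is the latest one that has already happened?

The levain is mixed: Aug 20, 2009.
The levain peaks: Aug 20, 2009 + 10 days = Aug 30, 2009.
The bulk ferment begins: Aug 30, 2009 + 29 days = Sep 28, 2009.
Shaping is done: Sep 28, 2009 + 15 days = Oct 13, 2009.
Cold retard begins: Oct 13, 2009 + 23 days = Nov 5, 2009.
The loaves go into the oven: Nov 5, 2009 + 7 days = Nov 12, 2009.
The loaves are ready to slice: Nov 12, 2009 + 23 days = Dec 5, 2009.
Aug 22, 2009 falls between when the levain is mixed (Aug 20, 2009) and when the levain peaks (Aug 30, 2009).

The levain is mixed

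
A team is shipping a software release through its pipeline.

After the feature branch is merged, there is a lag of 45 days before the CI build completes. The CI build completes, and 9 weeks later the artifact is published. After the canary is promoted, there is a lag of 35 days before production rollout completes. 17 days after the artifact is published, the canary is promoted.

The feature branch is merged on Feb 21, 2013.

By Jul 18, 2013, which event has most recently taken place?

The canary is promoted

The feature branch is merged: Feb 21, 2013.
The CI build completes: Feb 21, 2013 + 45 days = Apr 7, 2013.
The artifact is published: Apr 7, 2013 + 9 weeks = Jun 9, 2013.
The canary is promoted: Jun 9, 2013 + 17 days = Jun 26, 2013.
Production rollout completes: Jun 26, 2013 + 35 days = Jul 31, 2013.
Jul 18, 2013 falls between when the canary is promoted (Jun 26, 2013) and when production rollout completes (Jul 31, 2013).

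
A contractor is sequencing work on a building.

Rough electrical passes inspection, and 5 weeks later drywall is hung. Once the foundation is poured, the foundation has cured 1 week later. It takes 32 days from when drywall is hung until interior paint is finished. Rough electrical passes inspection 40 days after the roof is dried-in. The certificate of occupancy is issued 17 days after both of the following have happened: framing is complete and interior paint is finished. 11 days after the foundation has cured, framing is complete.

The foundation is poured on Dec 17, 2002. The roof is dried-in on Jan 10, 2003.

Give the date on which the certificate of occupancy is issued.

May 14, 2003

The foundation is poured: Dec 17, 2002.
The foundation has cured: Dec 17, 2002 + 1 week = Dec 24, 2002.
Framing is complete: Dec 24, 2002 + 11 days = Jan 4, 2003.
The roof is dried-in: Jan 10, 2003.
Rough electrical passes inspection: Jan 10, 2003 + 40 days = Feb 19, 2003.
Drywall is hung: Feb 19, 2003 + 5 weeks = Mar 26, 2003.
Interior paint is finished: Mar 26, 2003 + 32 days = Apr 27, 2003.
Both prerequisites met — framing is complete (Jan 4, 2003), interior paint is finished (Apr 27, 2003); the later is Apr 27, 2003.
The certificate of occupancy is issued: Apr 27, 2003 + 17 days = May 14, 2003.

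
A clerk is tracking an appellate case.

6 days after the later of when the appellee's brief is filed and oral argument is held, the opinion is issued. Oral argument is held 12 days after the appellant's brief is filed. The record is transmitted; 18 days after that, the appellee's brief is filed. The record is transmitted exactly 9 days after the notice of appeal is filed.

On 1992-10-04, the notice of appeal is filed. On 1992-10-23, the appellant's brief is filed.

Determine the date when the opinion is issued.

The notice of appeal is filed: Oct 4, 1992.
The record is transmitted: Oct 4, 1992 + 9 days = Oct 13, 1992.
The appellee's brief is filed: Oct 13, 1992 + 18 days = Oct 31, 1992.
The appellant's brief is filed: Oct 23, 1992.
Oral argument is held: Oct 23, 1992 + 12 days = Nov 4, 1992.
Both prerequisites met — the appellee's brief is filed (Oct 31, 1992), oral argument is held (Nov 4, 1992); the later is Nov 4, 1992.
The opinion is issued: Nov 4, 1992 + 6 days = Nov 10, 1992.

1992-11-10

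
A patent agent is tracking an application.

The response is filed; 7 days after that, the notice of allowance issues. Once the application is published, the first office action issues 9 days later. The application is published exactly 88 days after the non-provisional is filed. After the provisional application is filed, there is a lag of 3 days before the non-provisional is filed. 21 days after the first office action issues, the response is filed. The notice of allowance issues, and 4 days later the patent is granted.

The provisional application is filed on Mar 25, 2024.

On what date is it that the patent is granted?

Aug 4, 2024

The provisional application is filed: Mar 25, 2024.
The non-provisional is filed: Mar 25, 2024 + 3 days = Mar 28, 2024.
The application is published: Mar 28, 2024 + 88 days = Jun 24, 2024.
The first office action issues: Jun 24, 2024 + 9 days = Jul 3, 2024.
The response is filed: Jul 3, 2024 + 21 days = Jul 24, 2024.
The notice of allowance issues: Jul 24, 2024 + 7 days = Jul 31, 2024.
The patent is granted: Jul 31, 2024 + 4 days = Aug 4, 2024.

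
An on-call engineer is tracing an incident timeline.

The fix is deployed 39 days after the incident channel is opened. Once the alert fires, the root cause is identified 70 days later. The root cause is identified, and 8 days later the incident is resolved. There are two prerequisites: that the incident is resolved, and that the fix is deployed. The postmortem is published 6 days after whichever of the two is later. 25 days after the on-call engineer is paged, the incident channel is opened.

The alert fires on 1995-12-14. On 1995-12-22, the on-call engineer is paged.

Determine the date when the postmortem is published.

1996-03-07

The alert fires: Dec 14, 1995.
The root cause is identified: Dec 14, 1995 + 70 days = Feb 22, 1996.
The incident is resolved: Feb 22, 1996 + 8 days = Mar 1, 1996.
The on-call engineer is paged: Dec 22, 1995.
The incident channel is opened: Dec 22, 1995 + 25 days = Jan 16, 1996.
The fix is deployed: Jan 16, 1996 + 39 days = Feb 24, 1996.
Both prerequisites met — the incident is resolved (Mar 1, 1996), the fix is deployed (Feb 24, 1996); the later is Mar 1, 1996.
The postmortem is published: Mar 1, 1996 + 6 days = Mar 7, 1996.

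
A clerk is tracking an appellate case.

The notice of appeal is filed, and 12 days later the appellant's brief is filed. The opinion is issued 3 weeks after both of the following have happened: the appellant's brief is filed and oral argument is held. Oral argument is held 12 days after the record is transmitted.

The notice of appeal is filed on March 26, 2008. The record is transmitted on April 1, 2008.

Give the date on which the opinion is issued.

May 4, 2008

The notice of appeal is filed: Mar 26, 2008.
The appellant's brief is filed: Mar 26, 2008 + 12 days = Apr 7, 2008.
The record is transmitted: Apr 1, 2008.
Oral argument is held: Apr 1, 2008 + 12 days = Apr 13, 2008.
Both prerequisites met — the appellant's brief is filed (Apr 7, 2008), oral argument is held (Apr 13, 2008); the later is Apr 13, 2008.
The opinion is issued: Apr 13, 2008 + 3 weeks = May 4, 2008.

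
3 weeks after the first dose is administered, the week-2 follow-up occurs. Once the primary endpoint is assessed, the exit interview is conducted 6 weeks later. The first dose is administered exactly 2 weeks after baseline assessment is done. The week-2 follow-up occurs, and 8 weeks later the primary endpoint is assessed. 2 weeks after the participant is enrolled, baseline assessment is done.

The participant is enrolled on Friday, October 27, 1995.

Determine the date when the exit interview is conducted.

The participant is enrolled: Oct 27, 1995.
Baseline assessment is done: Oct 27, 1995 + 2 weeks = Nov 10, 1995.
The first dose is administered: Nov 10, 1995 + 2 weeks = Nov 24, 1995.
The week-2 follow-up occurs: Nov 24, 1995 + 3 weeks = Dec 15, 1995.
The primary endpoint is assessed: Dec 15, 1995 + 8 weeks = Feb 9, 1996.
The exit interview is conducted: Feb 9, 1996 + 6 weeks = Mar 22, 1996.

Friday, March 22, 1996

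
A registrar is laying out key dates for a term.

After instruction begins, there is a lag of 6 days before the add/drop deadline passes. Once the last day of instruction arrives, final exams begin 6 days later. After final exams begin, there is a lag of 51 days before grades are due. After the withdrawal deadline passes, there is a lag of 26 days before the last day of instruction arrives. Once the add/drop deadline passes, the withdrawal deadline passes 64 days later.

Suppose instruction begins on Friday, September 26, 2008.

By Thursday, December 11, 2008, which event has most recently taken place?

Instruction begins: Sep 26, 2008.
The add/drop deadline passes: Sep 26, 2008 + 6 days = Oct 2, 2008.
The withdrawal deadline passes: Oct 2, 2008 + 64 days = Dec 5, 2008.
The last day of instruction arrives: Dec 5, 2008 + 26 days = Dec 31, 2008.
Final exams begin: Dec 31, 2008 + 6 days = Jan 6, 2009.
Grades are due: Jan 6, 2009 + 51 days = Feb 26, 2009.
Dec 11, 2008 falls between when the withdrawal deadline passes (Dec 5, 2008) and when the last day of instruction arrives (Dec 31, 2008).

The withdrawal deadline passes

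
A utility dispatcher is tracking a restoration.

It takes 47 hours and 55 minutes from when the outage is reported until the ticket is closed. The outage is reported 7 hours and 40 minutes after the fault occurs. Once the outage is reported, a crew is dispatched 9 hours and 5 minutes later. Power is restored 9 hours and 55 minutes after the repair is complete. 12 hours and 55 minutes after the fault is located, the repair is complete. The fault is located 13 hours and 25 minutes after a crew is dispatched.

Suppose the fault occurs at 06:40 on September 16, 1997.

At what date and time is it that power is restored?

The fault occurs: 06:40 Sep 16, 1997.
The outage is reported: 06:40 Sep 16, 1997 + 7h40m = 14:20 Sep 16, 1997.
A crew is dispatched: 14:20 Sep 16, 1997 + 9h05m = 23:25 Sep 16, 1997.
The fault is located: 23:25 Sep 16, 1997 + 13h25m = 12:50 Sep 17, 1997.
The repair is complete: 12:50 Sep 17, 1997 + 12h55m = 01:45 Sep 18, 1997.
Power is restored: 01:45 Sep 18, 1997 + 9h55m = 11:40 Sep 18, 1997.

11:40 on September 18, 1997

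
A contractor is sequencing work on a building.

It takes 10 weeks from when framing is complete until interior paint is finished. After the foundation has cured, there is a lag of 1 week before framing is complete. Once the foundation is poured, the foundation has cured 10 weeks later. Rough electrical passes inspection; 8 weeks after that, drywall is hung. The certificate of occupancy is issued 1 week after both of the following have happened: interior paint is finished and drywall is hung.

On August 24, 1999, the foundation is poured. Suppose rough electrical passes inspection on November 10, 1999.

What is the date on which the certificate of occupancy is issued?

January 25, 2000

The foundation is poured: Aug 24, 1999.
The foundation has cured: Aug 24, 1999 + 10 weeks = Nov 2, 1999.
Framing is complete: Nov 2, 1999 + 1 week = Nov 9, 1999.
Interior paint is finished: Nov 9, 1999 + 10 weeks = Jan 18, 2000.
Rough electrical passes inspection: Nov 10, 1999.
Drywall is hung: Nov 10, 1999 + 8 weeks = Jan 5, 2000.
Both prerequisites met — interior paint is finished (Jan 18, 2000), drywall is hung (Jan 5, 2000); the later is Jan 18, 2000.
The certificate of occupancy is issued: Jan 18, 2000 + 1 week = Jan 25, 2000.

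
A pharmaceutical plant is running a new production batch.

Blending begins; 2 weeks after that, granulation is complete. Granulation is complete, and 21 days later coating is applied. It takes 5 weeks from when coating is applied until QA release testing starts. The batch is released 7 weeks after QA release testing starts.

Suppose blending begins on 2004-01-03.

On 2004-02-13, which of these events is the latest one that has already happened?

Blending begins: Jan 3, 2004.
Granulation is complete: Jan 3, 2004 + 2 weeks = Jan 17, 2004.
Coating is applied: Jan 17, 2004 + 21 days = Feb 7, 2004.
QA release testing starts: Feb 7, 2004 + 5 weeks = Mar 13, 2004.
The batch is released: Mar 13, 2004 + 7 weeks = May 1, 2004.
Feb 13, 2004 falls between when coating is applied (Feb 7, 2004) and when QA release testing starts (Mar 13, 2004).

Coating is applied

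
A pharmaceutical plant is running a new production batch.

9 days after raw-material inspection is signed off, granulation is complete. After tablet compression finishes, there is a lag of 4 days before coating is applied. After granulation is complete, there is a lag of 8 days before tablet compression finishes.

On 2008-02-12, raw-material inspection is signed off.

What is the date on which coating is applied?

2008-03-04

Raw-material inspection is signed off: Feb 12, 2008.
Granulation is complete: Feb 12, 2008 + 9 days = Feb 21, 2008.
Tablet compression finishes: Feb 21, 2008 + 8 days = Feb 29, 2008.
Coating is applied: Feb 29, 2008 + 4 days = Mar 4, 2008.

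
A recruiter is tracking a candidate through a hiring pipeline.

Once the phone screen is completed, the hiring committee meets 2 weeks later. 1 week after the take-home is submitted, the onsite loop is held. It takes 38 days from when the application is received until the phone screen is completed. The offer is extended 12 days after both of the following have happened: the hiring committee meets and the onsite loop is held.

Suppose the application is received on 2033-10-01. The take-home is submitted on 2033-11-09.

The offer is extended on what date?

2033-12-04

The application is received: Oct 1, 2033.
The phone screen is completed: Oct 1, 2033 + 38 days = Nov 8, 2033.
The hiring committee meets: Nov 8, 2033 + 2 weeks = Nov 22, 2033.
The take-home is submitted: Nov 9, 2033.
The onsite loop is held: Nov 9, 2033 + 1 week = Nov 16, 2033.
Both prerequisites met — the hiring committee meets (Nov 22, 2033), the onsite loop is held (Nov 16, 2033); the later is Nov 22, 2033.
The offer is extended: Nov 22, 2033 + 12 days = Dec 4, 2033.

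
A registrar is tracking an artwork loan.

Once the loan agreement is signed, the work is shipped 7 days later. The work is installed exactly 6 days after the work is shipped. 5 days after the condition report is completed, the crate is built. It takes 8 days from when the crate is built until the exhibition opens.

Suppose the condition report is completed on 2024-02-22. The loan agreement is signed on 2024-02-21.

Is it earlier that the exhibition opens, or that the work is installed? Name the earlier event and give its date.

The condition report is completed: Feb 22, 2024.
The crate is built: Feb 22, 2024 + 5 days = Feb 27, 2024.
The exhibition opens: Feb 27, 2024 + 8 days = Mar 6, 2024.
The loan agreement is signed: Feb 21, 2024.
The work is shipped: Feb 21, 2024 + 7 days = Feb 28, 2024.
The work is installed: Feb 28, 2024 + 6 days = Mar 5, 2024.
Comparing: the exhibition opens on Mar 6, 2024 vs the work is installed on Mar 5, 2024. Earlier: the work is installed.

The work is installed — 2024-03-05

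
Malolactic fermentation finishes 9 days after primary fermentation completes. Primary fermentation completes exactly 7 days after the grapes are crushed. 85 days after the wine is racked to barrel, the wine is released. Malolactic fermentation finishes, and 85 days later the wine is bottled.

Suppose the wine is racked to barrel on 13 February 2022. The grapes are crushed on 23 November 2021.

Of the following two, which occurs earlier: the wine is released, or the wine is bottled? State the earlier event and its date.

The wine is bottled — 4 March 2022

The wine is racked to barrel: Feb 13, 2022.
The wine is released: Feb 13, 2022 + 85 days = May 9, 2022.
The grapes are crushed: Nov 23, 2021.
Primary fermentation completes: Nov 23, 2021 + 7 days = Nov 30, 2021.
Malolactic fermentation finishes: Nov 30, 2021 + 9 days = Dec 9, 2021.
The wine is bottled: Dec 9, 2021 + 85 days = Mar 4, 2022.
Comparing: the wine is released on May 9, 2022 vs the wine is bottled on Mar 4, 2022. Earlier: the wine is bottled.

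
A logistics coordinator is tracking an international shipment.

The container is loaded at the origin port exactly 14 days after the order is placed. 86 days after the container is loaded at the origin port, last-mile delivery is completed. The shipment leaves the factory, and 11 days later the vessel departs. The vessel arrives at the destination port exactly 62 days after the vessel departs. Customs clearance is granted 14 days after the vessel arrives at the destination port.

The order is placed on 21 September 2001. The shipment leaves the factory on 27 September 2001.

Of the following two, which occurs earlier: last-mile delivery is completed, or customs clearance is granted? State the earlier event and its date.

The order is placed: Sep 21, 2001.
The container is loaded at the origin port: Sep 21, 2001 + 14 days = Oct 5, 2001.
Last-mile delivery is completed: Oct 5, 2001 + 86 days = Dec 30, 2001.
The shipment leaves the factory: Sep 27, 2001.
The vessel departs: Sep 27, 2001 + 11 days = Oct 8, 2001.
The vessel arrives at the destination port: Oct 8, 2001 + 62 days = Dec 9, 2001.
Customs clearance is granted: Dec 9, 2001 + 14 days = Dec 23, 2001.
Comparing: last-mile delivery is completed on Dec 30, 2001 vs customs clearance is granted on Dec 23, 2001. Earlier: customs clearance is granted.

Customs clearance is granted — 23 December 2001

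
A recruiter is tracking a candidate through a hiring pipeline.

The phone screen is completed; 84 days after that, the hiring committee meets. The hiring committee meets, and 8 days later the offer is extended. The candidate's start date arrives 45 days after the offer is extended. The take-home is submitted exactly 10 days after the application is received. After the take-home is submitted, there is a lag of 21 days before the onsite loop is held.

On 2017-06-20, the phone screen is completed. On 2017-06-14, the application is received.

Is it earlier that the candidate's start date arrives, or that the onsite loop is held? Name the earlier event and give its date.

The phone screen is completed: Jun 20, 2017.
The hiring committee meets: Jun 20, 2017 + 84 days = Sep 12, 2017.
The offer is extended: Sep 12, 2017 + 8 days = Sep 20, 2017.
The candidate's start date arrives: Sep 20, 2017 + 45 days = Nov 4, 2017.
The application is received: Jun 14, 2017.
The take-home is submitted: Jun 14, 2017 + 10 days = Jun 24, 2017.
The onsite loop is held: Jun 24, 2017 + 21 days = Jul 15, 2017.
Comparing: the candidate's start date arrives on Nov 4, 2017 vs the onsite loop is held on Jul 15, 2017. Earlier: the onsite loop is held.

The onsite loop is held — 2017-07-15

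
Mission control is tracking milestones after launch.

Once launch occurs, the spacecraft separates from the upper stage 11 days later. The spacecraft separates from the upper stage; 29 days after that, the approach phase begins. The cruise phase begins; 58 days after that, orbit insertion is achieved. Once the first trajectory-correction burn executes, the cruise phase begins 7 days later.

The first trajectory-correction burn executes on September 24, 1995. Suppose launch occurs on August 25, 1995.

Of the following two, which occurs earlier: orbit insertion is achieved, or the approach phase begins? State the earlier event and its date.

The first trajectory-correction burn executes: Sep 24, 1995.
The cruise phase begins: Sep 24, 1995 + 7 days = Oct 1, 1995.
Orbit insertion is achieved: Oct 1, 1995 + 58 days = Nov 28, 1995.
Launch occurs: Aug 25, 1995.
The spacecraft separates from the upper stage: Aug 25, 1995 + 11 days = Sep 5, 1995.
The approach phase begins: Sep 5, 1995 + 29 days = Oct 4, 1995.
Comparing: orbit insertion is achieved on Nov 28, 1995 vs the approach phase begins on Oct 4, 1995. Earlier: the approach phase begins.

The approach phase begins — October 4, 1995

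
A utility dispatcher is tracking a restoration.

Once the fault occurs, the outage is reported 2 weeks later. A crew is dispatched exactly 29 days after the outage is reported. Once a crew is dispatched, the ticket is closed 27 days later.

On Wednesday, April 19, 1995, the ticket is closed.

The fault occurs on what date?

The ticket is closed: Apr 19, 1995.
A crew is dispatched: Apr 19, 1995 − 27 days = Mar 23, 1995.
The outage is reported: Mar 23, 1995 − 29 days = Feb 22, 1995.
The fault occurs: Feb 22, 1995 − 2 weeks = Feb 8, 1995.

Wednesday, February 8, 1995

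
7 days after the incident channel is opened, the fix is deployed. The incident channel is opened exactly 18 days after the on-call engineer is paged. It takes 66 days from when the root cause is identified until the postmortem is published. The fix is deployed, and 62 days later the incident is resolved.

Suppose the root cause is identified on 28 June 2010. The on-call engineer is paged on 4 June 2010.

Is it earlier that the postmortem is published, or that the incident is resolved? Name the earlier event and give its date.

The incident is resolved — 30 August 2010

The root cause is identified: Jun 28, 2010.
The postmortem is published: Jun 28, 2010 + 66 days = Sep 2, 2010.
The on-call engineer is paged: Jun 4, 2010.
The incident channel is opened: Jun 4, 2010 + 18 days = Jun 22, 2010.
The fix is deployed: Jun 22, 2010 + 7 days = Jun 29, 2010.
The incident is resolved: Jun 29, 2010 + 62 days = Aug 30, 2010.
Comparing: the postmortem is published on Sep 2, 2010 vs the incident is resolved on Aug 30, 2010. Earlier: the incident is resolved.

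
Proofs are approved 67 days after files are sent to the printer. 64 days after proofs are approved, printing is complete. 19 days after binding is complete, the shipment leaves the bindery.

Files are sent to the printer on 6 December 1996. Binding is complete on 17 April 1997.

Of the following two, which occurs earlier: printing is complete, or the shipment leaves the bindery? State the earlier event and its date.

Files are sent to the printer: Dec 6, 1996.
Proofs are approved: Dec 6, 1996 + 67 days = Feb 11, 1997.
Printing is complete: Feb 11, 1997 + 64 days = Apr 16, 1997.
Binding is complete: Apr 17, 1997.
The shipment leaves the bindery: Apr 17, 1997 + 19 days = May 6, 1997.
Comparing: printing is complete on Apr 16, 1997 vs the shipment leaves the bindery on May 6, 1997. Earlier: printing is complete.

Printing is complete — 16 April 1997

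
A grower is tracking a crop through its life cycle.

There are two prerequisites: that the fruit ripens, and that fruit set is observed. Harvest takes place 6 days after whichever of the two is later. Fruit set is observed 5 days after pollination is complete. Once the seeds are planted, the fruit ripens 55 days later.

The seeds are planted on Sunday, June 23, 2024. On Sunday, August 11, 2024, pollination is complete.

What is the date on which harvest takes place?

The seeds are planted: Jun 23, 2024.
The fruit ripens: Jun 23, 2024 + 55 days = Aug 17, 2024.
Pollination is complete: Aug 11, 2024.
Fruit set is observed: Aug 11, 2024 + 5 days = Aug 16, 2024.
Both prerequisites met — the fruit ripens (Aug 17, 2024), fruit set is observed (Aug 16, 2024); the later is Aug 17, 2024.
Harvest takes place: Aug 17, 2024 + 6 days = Aug 23, 2024.

Friday, August 23, 2024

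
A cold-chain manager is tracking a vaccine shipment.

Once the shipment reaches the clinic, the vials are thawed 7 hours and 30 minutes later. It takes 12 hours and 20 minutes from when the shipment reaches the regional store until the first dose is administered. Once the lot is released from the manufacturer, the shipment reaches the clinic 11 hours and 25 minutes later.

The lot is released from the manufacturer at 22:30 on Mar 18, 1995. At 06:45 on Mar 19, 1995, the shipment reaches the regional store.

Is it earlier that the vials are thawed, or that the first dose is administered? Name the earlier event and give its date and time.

The lot is released from the manufacturer: 22:30 Mar 18, 1995.
The shipment reaches the clinic: 22:30 Mar 18, 1995 + 11h25m = 09:55 Mar 19, 1995.
The vials are thawed: 09:55 Mar 19, 1995 + 7h30m = 17:25 Mar 19, 1995.
The shipment reaches the regional store: 06:45 Mar 19, 1995.
The first dose is administered: 06:45 Mar 19, 1995 + 12h20m = 19:05 Mar 19, 1995.
Comparing: the vials are thawed at 17:25 Mar 19, 1995 vs the first dose is administered at 19:05 Mar 19, 1995. Earlier: the vials are thawed.

The vials are thawed — 17:25 on Mar 19, 1995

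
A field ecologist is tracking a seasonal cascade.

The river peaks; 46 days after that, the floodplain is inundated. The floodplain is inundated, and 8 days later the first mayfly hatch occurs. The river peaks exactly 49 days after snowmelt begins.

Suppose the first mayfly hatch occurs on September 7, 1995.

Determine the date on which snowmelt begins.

May 27, 1995

The first mayfly hatch occurs: Sep 7, 1995.
The floodplain is inundated: Sep 7, 1995 − 8 days = Aug 30, 1995.
The river peaks: Aug 30, 1995 − 46 days = Jul 15, 1995.
Snowmelt begins: Jul 15, 1995 − 49 days = May 27, 1995.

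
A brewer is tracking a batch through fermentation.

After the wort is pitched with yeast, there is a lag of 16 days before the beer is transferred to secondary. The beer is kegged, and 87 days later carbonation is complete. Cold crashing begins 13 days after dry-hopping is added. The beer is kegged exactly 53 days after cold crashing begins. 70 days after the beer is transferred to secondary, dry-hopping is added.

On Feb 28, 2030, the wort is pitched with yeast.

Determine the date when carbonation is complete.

Oct 25, 2030

The wort is pitched with yeast: Feb 28, 2030.
The beer is transferred to secondary: Feb 28, 2030 + 16 days = Mar 16, 2030.
Dry-hopping is added: Mar 16, 2030 + 70 days = May 25, 2030.
Cold crashing begins: May 25, 2030 + 13 days = Jun 7, 2030.
The beer is kegged: Jun 7, 2030 + 53 days = Jul 30, 2030.
Carbonation is complete: Jul 30, 2030 + 87 days = Oct 25, 2030.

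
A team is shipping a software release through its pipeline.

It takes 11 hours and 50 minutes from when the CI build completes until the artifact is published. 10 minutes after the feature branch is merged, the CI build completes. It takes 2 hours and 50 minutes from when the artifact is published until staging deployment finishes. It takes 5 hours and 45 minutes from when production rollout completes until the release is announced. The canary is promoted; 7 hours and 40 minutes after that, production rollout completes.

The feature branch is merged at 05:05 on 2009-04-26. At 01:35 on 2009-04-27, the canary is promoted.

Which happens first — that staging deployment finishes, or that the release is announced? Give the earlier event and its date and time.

Staging deployment finishes — 19:55 on 2009-04-26

The feature branch is merged: 05:05 Apr 26, 2009.
The CI build completes: 05:05 Apr 26, 2009 + 10m = 05:15 Apr 26, 2009.
The artifact is published: 05:15 Apr 26, 2009 + 11h50m = 17:05 Apr 26, 2009.
Staging deployment finishes: 17:05 Apr 26, 2009 + 2h50m = 19:55 Apr 26, 2009.
The canary is promoted: 01:35 Apr 27, 2009.
Production rollout completes: 01:35 Apr 27, 2009 + 7h40m = 09:15 Apr 27, 2009.
The release is announced: 09:15 Apr 27, 2009 + 5h45m = 15:00 Apr 27, 2009.
Comparing: staging deployment finishes at 19:55 Apr 26, 2009 vs the release is announced at 15:00 Apr 27, 2009. Earlier: staging deployment finishes.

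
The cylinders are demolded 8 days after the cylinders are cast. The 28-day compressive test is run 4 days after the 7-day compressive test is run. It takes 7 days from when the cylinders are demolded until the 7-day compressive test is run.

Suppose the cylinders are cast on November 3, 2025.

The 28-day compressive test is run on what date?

November 22, 2025

The cylinders are cast: Nov 3, 2025.
The cylinders are demolded: Nov 3, 2025 + 8 days = Nov 11, 2025.
The 7-day compressive test is run: Nov 11, 2025 + 7 days = Nov 18, 2025.
The 28-day compressive test is run: Nov 18, 2025 + 4 days = Nov 22, 2025.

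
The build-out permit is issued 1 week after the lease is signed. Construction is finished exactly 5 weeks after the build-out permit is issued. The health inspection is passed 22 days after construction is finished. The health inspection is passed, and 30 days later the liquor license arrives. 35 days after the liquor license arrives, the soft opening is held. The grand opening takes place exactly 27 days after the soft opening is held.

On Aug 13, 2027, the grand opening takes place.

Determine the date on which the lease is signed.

Mar 10, 2027

The grand opening takes place: Aug 13, 2027.
The soft opening is held: Aug 13, 2027 − 27 days = Jul 17, 2027.
The liquor license arrives: Jul 17, 2027 − 35 days = Jun 12, 2027.
The health inspection is passed: Jun 12, 2027 − 30 days = May 13, 2027.
Construction is finished: May 13, 2027 − 22 days = Apr 21, 2027.
The build-out permit is issued: Apr 21, 2027 − 5 weeks = Mar 17, 2027.
The lease is signed: Mar 17, 2027 − 1 week = Mar 10, 2027.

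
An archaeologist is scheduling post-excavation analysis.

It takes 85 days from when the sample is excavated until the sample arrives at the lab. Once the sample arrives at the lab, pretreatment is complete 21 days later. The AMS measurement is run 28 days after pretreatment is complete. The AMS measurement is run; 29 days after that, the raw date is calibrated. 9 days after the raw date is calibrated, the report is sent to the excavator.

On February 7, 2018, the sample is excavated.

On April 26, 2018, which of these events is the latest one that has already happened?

The sample is excavated: Feb 7, 2018.
The sample arrives at the lab: Feb 7, 2018 + 85 days = May 3, 2018.
Pretreatment is complete: May 3, 2018 + 21 days = May 24, 2018.
The AMS measurement is run: May 24, 2018 + 28 days = Jun 21, 2018.
The raw date is calibrated: Jun 21, 2018 + 29 days = Jul 20, 2018.
The report is sent to the excavator: Jul 20, 2018 + 9 days = Jul 29, 2018.
Apr 26, 2018 falls between when the sample is excavated (Feb 7, 2018) and when the sample arrives at the lab (May 3, 2018).

The sample is excavated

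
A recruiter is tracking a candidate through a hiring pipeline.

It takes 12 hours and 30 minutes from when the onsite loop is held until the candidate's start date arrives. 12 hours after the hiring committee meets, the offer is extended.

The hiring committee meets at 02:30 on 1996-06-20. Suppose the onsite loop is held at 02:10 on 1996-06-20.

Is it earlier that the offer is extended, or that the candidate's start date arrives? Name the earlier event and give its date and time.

The hiring committee meets: 02:30 Jun 20, 1996.
The offer is extended: 02:30 Jun 20, 1996 + 12h = 14:30 Jun 20, 1996.
The onsite loop is held: 02:10 Jun 20, 1996.
The candidate's start date arrives: 02:10 Jun 20, 1996 + 12h30m = 14:40 Jun 20, 1996.
Comparing: the offer is extended at 14:30 Jun 20, 1996 vs the candidate's start date arrives at 14:40 Jun 20, 1996. Earlier: the offer is extended.

The offer is extended — 14:30 on 1996-06-20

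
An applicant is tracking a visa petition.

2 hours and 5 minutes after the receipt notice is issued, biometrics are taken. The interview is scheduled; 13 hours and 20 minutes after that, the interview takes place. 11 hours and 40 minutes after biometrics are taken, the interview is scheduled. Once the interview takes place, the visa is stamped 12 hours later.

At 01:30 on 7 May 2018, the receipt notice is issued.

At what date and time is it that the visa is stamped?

16:35 on 8 May 2018

The receipt notice is issued: 01:30 May 7, 2018.
Biometrics are taken: 01:30 May 7, 2018 + 2h05m = 03:35 May 7, 2018.
The interview is scheduled: 03:35 May 7, 2018 + 11h40m = 15:15 May 7, 2018.
The interview takes place: 15:15 May 7, 2018 + 13h20m = 04:35 May 8, 2018.
The visa is stamped: 04:35 May 8, 2018 + 12h = 16:35 May 8, 2018.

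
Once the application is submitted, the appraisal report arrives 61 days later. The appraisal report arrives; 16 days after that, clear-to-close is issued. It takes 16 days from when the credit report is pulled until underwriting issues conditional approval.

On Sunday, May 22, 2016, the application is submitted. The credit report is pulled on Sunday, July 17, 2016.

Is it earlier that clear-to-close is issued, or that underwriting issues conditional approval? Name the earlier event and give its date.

The application is submitted: May 22, 2016.
The appraisal report arrives: May 22, 2016 + 61 days = Jul 22, 2016.
Clear-to-close is issued: Jul 22, 2016 + 16 days = Aug 7, 2016.
The credit report is pulled: Jul 17, 2016.
Underwriting issues conditional approval: Jul 17, 2016 + 16 days = Aug 2, 2016.
Comparing: clear-to-close is issued on Aug 7, 2016 vs underwriting issues conditional approval on Aug 2, 2016. Earlier: underwriting issues conditional approval.

Underwriting issues conditional approval — Tuesday, August 2, 2016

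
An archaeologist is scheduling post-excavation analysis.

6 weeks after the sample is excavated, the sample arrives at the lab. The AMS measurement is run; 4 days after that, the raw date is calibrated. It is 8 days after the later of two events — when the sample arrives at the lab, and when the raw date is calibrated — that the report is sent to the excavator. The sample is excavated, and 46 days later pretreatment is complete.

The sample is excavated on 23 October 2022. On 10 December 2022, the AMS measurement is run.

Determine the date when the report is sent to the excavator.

22 December 2022

The sample is excavated: Oct 23, 2022.
The sample arrives at the lab: Oct 23, 2022 + 6 weeks = Dec 4, 2022.
The AMS measurement is run: Dec 10, 2022.
The raw date is calibrated: Dec 10, 2022 + 4 days = Dec 14, 2022.
Both prerequisites met — the sample arrives at the lab (Dec 4, 2022), the raw date is calibrated (Dec 14, 2022); the later is Dec 14, 2022.
The report is sent to the excavator: Dec 14, 2022 + 8 days = Dec 22, 2022.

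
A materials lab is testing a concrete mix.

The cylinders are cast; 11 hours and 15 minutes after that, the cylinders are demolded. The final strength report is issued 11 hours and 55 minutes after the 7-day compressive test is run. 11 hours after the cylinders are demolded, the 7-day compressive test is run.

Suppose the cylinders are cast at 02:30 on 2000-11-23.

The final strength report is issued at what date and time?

12:40 on 2000-11-24

The cylinders are cast: 02:30 Nov 23, 2000.
The cylinders are demolded: 02:30 Nov 23, 2000 + 11h15m = 13:45 Nov 23, 2000.
The 7-day compressive test is run: 13:45 Nov 23, 2000 + 11h = 00:45 Nov 24, 2000.
The final strength report is issued: 00:45 Nov 24, 2000 + 11h55m = 12:40 Nov 24, 2000.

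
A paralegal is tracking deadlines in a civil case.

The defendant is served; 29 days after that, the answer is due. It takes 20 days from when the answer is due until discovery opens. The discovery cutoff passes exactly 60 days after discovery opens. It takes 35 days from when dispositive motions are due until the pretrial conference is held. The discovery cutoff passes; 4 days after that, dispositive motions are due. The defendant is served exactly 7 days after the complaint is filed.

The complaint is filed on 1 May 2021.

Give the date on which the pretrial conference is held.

3 October 2021

The complaint is filed: May 1, 2021.
The defendant is served: May 1, 2021 + 7 days = May 8, 2021.
The answer is due: May 8, 2021 + 29 days = Jun 6, 2021.
Discovery opens: Jun 6, 2021 + 20 days = Jun 26, 2021.
The discovery cutoff passes: Jun 26, 2021 + 60 days = Aug 25, 2021.
Dispositive motions are due: Aug 25, 2021 + 4 days = Aug 29, 2021.
The pretrial conference is held: Aug 29, 2021 + 35 days = Oct 3, 2021.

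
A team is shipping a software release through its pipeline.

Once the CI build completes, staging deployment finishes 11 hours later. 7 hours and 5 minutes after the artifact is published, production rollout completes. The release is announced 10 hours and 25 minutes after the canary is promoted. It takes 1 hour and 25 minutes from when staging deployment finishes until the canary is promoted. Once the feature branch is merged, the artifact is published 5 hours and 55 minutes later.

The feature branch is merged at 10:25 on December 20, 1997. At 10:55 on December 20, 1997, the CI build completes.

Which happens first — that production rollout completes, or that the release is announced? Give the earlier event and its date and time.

Production rollout completes — 23:25 on December 20, 1997

The feature branch is merged: 10:25 Dec 20, 1997.
The artifact is published: 10:25 Dec 20, 1997 + 5h55m = 16:20 Dec 20, 1997.
Production rollout completes: 16:20 Dec 20, 1997 + 7h05m = 23:25 Dec 20, 1997.
The CI build completes: 10:55 Dec 20, 1997.
Staging deployment finishes: 10:55 Dec 20, 1997 + 11h = 21:55 Dec 20, 1997.
The canary is promoted: 21:55 Dec 20, 1997 + 1h25m = 23:20 Dec 20, 1997.
The release is announced: 23:20 Dec 20, 1997 + 10h25m = 09:45 Dec 21, 1997.
Comparing: production rollout completes at 23:25 Dec 20, 1997 vs the release is announced at 09:45 Dec 21, 1997. Earlier: production rollout completes.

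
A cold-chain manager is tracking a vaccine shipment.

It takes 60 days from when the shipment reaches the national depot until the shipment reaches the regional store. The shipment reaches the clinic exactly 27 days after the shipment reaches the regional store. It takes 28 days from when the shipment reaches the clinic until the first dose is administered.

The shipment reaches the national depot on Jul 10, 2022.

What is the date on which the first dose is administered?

Nov 2, 2022

The shipment reaches the national depot: Jul 10, 2022.
The shipment reaches the regional store: Jul 10, 2022 + 60 days = Sep 8, 2022.
The shipment reaches the clinic: Sep 8, 2022 + 27 days = Oct 5, 2022.
The first dose is administered: Oct 5, 2022 + 28 days = Nov 2, 2022.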